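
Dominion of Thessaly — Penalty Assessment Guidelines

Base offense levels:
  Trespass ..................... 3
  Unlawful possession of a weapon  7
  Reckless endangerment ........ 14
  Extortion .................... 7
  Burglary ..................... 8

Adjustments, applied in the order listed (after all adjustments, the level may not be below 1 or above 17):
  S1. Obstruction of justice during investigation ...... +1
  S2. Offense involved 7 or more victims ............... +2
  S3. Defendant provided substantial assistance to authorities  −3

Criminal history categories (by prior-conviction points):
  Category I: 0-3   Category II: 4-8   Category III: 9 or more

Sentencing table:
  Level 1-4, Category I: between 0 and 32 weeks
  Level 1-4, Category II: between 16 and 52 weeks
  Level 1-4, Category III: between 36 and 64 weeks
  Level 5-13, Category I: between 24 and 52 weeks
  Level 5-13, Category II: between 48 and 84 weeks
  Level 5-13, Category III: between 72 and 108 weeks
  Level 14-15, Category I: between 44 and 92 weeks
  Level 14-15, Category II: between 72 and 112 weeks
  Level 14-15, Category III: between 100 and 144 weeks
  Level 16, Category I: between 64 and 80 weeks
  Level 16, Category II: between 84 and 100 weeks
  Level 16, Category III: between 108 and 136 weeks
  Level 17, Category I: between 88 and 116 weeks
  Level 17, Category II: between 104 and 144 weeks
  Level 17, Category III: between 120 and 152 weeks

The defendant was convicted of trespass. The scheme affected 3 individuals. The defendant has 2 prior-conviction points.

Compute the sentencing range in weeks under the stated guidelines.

0-32 weeks

Base offense level for trespass: 3.
Final offense level: 3.
Criminal history: 2 prior points → Category I (0-3).
Level 3 falls in the 1-4 band.
Grid: Level 1-4 × Category I = 0-32 weeks.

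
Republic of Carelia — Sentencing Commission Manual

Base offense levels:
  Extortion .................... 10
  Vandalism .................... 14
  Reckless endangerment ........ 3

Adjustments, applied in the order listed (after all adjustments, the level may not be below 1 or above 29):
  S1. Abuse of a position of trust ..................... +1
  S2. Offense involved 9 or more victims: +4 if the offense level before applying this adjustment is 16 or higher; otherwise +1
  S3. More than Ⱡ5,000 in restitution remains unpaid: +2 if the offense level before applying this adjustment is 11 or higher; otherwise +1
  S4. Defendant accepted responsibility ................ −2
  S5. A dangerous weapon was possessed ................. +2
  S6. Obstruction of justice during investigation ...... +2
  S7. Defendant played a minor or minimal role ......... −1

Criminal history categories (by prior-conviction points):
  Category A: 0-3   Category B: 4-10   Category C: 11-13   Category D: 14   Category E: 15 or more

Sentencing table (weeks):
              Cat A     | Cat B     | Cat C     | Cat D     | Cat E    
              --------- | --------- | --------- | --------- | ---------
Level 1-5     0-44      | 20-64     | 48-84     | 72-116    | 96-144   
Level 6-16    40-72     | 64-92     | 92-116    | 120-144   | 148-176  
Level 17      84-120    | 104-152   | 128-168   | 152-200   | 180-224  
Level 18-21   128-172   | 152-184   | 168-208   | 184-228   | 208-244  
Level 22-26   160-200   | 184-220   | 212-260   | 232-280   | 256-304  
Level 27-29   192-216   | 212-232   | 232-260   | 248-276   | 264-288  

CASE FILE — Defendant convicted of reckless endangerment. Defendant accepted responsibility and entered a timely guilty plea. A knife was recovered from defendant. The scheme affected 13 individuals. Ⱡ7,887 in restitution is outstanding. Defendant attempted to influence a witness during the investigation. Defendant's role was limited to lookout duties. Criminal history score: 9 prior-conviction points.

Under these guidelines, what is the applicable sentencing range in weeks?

Base offense level for reckless endangerment: 3.
S2 applies (level before this adjustment is 3 < 16, so +1): 3 + 1 = 4.
S3 applies (level before this adjustment is 4 < 11, so +1): 4 + 1 = 5.
S4 applies: 5 − 2 = 3.
S5 applies: 3 + 2 = 5.
S6 applies: 5 + 2 = 7.
S7 applies: 7 − 1 = 6.
Final offense level: 6.
Criminal history: 9 prior points → Category B (4-10).
Level 6 falls in the 6-16 band.
Grid: Level 6-16 × Category B = 64-92 weeks.

64-92 weeks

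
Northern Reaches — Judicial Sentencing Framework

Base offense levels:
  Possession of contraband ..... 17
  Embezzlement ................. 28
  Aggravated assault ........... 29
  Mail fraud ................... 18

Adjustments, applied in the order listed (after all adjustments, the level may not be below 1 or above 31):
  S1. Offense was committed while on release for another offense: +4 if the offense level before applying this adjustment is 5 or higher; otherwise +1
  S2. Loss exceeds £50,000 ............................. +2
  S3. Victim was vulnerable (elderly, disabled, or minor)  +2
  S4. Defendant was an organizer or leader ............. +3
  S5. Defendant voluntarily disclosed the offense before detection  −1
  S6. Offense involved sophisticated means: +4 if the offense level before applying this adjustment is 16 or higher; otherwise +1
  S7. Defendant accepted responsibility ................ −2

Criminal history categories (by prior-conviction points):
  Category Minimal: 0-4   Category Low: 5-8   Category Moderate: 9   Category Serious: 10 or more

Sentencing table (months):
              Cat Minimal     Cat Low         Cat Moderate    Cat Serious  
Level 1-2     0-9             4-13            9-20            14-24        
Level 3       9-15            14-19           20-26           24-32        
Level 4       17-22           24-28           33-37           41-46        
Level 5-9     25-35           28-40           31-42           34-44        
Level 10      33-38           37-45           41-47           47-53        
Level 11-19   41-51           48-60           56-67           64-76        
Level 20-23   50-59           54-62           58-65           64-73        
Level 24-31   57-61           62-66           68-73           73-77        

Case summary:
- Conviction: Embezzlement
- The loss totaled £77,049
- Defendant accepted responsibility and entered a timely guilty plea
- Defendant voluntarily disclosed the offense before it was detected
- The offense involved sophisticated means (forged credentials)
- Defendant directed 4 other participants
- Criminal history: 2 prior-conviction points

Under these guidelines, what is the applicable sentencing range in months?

Base offense level for embezzlement: 28.
S1 does not apply.
S2 applies: 28 + 2 = 30.
S4 applies: 30 + 3 = 33.
S5 applies: 33 − 1 = 32.
S6 applies (level before this adjustment is 32 ≥ 16, so +4): 32 + 4 = 36.
S7 applies: 36 − 2 = 34.
Level 34 exceeds the maximum of 31; capped at 31.
Final offense level: 31.
Criminal history: 2 prior points → Category Minimal (0-4).
Level 31 falls in the 24-31 band.
Grid: Level 24-31 × Category Minimal = 57-61 months.

57-61 months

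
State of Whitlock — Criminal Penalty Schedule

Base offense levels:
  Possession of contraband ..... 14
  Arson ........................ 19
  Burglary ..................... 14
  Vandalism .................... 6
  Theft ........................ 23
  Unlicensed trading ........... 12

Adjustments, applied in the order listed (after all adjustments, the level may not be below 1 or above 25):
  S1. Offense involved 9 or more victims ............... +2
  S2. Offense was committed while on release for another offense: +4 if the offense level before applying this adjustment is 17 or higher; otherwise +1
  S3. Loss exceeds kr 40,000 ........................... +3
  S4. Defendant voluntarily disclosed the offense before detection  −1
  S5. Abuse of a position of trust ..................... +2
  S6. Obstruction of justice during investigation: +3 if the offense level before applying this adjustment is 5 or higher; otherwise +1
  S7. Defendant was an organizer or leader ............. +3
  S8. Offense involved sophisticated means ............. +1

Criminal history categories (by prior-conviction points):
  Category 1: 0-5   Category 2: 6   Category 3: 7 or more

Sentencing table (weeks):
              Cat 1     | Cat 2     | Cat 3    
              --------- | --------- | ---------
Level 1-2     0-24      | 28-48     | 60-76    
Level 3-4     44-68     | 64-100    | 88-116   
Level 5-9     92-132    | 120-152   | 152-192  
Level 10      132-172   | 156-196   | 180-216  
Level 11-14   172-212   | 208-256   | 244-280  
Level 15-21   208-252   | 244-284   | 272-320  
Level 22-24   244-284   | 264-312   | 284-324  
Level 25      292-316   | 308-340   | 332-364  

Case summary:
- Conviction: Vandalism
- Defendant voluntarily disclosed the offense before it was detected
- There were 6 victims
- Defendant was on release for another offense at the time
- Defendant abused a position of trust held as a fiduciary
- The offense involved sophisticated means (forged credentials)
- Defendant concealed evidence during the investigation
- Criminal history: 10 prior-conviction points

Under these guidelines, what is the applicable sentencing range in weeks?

Base offense level for vandalism: 6.
S2 applies (level before this adjustment is 6 < 17, so +1): 6 + 1 = 7.
S4 applies: 7 − 1 = 6.
S5 applies: 6 + 2 = 8.
S6 applies (level before this adjustment is 8 ≥ 5, so +3): 8 + 3 = 11.
S8 applies: 11 + 1 = 12.
Final offense level: 12.
Criminal history: 10 prior points → Category 3 (7+).
Level 12 falls in the 11-14 band.
Grid: Level 11-14 × Category 3 = 244-280 weeks.

244-280 weeks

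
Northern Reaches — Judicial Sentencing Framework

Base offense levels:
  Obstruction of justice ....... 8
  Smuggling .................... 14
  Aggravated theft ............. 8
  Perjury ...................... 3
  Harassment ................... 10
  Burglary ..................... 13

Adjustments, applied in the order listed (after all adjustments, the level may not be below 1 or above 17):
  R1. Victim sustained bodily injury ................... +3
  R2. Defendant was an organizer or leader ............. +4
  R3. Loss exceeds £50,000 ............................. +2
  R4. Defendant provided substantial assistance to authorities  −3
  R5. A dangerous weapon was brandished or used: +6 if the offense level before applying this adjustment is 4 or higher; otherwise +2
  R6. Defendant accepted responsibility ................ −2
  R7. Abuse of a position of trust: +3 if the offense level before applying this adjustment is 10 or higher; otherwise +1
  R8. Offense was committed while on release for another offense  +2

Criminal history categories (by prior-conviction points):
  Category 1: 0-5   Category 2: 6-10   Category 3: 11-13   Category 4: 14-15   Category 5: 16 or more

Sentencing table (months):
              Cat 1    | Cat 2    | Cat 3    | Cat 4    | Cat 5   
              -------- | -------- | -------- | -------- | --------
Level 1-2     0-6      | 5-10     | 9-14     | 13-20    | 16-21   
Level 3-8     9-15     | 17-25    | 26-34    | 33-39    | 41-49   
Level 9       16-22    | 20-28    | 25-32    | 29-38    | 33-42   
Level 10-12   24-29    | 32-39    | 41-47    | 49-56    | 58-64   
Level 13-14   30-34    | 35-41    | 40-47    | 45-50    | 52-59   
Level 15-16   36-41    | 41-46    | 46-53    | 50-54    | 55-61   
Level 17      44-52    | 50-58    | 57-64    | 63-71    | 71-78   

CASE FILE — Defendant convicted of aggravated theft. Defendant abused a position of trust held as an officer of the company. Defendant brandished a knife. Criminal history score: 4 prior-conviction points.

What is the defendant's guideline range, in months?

44-52 months

Base offense level for aggravated theft: 8.
R1 does not apply.
R4 does not apply.
R5 applies (level before this adjustment is 8 ≥ 4, so +6): 8 + 6 = 14.
R7 applies (level before this adjustment is 14 ≥ 10, so +3): 14 + 3 = 17.
R8 does not apply.
Final offense level: 17.
Criminal history: 4 prior points → Category 1 (0-5).
Level 17 falls in the 17 band.
Grid: Level 17 × Category 1 = 44-52 months.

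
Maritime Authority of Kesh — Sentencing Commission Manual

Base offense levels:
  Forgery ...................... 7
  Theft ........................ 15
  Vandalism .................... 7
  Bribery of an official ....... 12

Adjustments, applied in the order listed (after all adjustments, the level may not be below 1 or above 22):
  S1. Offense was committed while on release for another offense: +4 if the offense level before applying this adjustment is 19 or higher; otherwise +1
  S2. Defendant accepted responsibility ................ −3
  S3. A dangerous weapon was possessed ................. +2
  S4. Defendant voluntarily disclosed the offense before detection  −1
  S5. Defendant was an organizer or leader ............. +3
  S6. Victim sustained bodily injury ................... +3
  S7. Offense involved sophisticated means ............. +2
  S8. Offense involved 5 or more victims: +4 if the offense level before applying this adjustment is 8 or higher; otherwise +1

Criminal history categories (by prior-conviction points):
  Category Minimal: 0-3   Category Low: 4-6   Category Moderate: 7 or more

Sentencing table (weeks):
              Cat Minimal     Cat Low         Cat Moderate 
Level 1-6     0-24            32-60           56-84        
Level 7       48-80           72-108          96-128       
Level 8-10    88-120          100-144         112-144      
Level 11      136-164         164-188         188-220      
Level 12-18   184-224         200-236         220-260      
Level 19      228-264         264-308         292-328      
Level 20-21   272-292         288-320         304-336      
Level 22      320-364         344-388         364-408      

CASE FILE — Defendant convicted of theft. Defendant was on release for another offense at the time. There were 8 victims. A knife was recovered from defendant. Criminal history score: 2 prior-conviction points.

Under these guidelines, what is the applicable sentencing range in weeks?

320-364 weeks

Base offense level for theft: 15.
S1 applies (level before this adjustment is 15 < 19, so +1): 15 + 1 = 16.
S3 applies: 16 + 2 = 18.
S4 does not apply.
S6 does not apply.
S7 does not apply.
S8 applies (level before this adjustment is 18 ≥ 8, so +4): 18 + 4 = 22.
Final offense level: 22.
Criminal history: 2 prior points → Category Minimal (0-3).
Level 22 falls in the 22 band.
Grid: Level 22 × Category Minimal = 320-364 weeks.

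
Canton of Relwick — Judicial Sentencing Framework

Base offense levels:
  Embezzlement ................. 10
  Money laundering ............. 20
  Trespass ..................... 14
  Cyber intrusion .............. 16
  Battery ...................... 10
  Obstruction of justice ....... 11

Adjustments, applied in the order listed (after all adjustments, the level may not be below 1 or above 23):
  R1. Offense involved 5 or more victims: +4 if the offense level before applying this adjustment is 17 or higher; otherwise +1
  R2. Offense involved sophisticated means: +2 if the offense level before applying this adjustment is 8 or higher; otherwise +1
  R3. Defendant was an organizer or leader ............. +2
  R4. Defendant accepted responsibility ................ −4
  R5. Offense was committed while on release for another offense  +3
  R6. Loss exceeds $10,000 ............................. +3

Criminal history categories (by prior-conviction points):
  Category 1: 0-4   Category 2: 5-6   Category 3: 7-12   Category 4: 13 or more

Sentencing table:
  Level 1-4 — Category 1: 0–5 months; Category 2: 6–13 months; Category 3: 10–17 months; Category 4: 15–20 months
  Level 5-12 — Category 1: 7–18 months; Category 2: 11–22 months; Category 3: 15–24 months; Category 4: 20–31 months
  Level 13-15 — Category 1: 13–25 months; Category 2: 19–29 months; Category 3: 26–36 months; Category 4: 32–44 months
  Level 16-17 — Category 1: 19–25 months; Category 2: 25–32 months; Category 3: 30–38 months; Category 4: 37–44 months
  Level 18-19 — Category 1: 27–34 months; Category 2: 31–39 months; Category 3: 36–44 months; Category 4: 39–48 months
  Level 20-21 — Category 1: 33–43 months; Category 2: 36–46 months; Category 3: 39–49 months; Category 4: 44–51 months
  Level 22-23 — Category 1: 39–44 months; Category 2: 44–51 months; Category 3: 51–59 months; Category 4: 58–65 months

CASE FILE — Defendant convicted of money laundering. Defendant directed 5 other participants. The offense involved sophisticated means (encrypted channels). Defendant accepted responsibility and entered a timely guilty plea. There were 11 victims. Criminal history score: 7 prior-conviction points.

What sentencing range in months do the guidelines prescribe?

51-59 months

Base offense level for money laundering: 20.
R1 applies (level before this adjustment is 20 ≥ 17, so +4): 20 + 4 = 24.
R2 applies (level before this adjustment is 24 ≥ 8, so +2): 24 + 2 = 26.
R3 applies: 26 + 2 = 28.
R4 applies: 28 − 4 = 24.
R6 does not apply.
Level 24 exceeds the maximum of 23; capped at 23.
Final offense level: 23.
Criminal history: 7 prior points → Category 3 (7-12).
Level 23 falls in the 22-23 band.
Grid: Level 22-23 × Category 3 = 51-59 months.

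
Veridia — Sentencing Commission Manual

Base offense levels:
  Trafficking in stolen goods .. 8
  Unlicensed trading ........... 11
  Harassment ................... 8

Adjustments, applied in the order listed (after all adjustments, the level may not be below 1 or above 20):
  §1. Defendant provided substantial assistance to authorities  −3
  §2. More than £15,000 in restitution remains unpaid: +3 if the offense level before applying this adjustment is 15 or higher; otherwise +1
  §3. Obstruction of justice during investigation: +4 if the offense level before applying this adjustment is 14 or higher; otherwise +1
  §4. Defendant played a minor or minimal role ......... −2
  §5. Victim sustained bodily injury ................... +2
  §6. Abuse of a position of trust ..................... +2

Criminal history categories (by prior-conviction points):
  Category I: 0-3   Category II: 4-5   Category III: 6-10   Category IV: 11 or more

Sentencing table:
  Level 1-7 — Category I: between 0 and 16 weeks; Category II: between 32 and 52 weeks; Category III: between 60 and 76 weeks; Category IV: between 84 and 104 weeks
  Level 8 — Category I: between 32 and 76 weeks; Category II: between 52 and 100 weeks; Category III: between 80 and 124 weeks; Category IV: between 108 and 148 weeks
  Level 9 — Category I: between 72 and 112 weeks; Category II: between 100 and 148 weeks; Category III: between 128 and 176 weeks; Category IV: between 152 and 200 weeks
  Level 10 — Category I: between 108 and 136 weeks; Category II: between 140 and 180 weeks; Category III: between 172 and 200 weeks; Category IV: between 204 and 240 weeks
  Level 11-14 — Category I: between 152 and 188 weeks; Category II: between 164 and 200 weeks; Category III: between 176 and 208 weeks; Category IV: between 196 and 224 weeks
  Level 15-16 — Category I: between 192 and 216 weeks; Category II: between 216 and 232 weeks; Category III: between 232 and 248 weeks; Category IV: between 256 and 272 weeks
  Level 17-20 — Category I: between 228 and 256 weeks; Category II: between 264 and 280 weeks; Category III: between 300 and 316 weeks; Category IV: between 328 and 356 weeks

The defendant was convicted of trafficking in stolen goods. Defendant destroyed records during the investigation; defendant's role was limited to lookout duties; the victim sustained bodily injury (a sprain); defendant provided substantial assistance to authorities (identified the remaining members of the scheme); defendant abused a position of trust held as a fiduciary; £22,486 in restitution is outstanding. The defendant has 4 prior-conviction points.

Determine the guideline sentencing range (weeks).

Base offense level for trafficking in stolen goods: 8.
§1 applies: 8 − 3 = 5.
§2 applies (level before this adjustment is 5 < 15, so +1): 5 + 1 = 6.
§3 applies (level before this adjustment is 6 < 14, so +1): 6 + 1 = 7.
§4 applies: 7 − 2 = 5.
§5 applies: 5 + 2 = 7.
§6 applies: 7 + 2 = 9.
Final offense level: 9.
Criminal history: 4 prior points → Category II (4-5).
Level 9 falls in the 9 band.
Grid: Level 9 × Category II = 100-148 weeks.

100-148 weeks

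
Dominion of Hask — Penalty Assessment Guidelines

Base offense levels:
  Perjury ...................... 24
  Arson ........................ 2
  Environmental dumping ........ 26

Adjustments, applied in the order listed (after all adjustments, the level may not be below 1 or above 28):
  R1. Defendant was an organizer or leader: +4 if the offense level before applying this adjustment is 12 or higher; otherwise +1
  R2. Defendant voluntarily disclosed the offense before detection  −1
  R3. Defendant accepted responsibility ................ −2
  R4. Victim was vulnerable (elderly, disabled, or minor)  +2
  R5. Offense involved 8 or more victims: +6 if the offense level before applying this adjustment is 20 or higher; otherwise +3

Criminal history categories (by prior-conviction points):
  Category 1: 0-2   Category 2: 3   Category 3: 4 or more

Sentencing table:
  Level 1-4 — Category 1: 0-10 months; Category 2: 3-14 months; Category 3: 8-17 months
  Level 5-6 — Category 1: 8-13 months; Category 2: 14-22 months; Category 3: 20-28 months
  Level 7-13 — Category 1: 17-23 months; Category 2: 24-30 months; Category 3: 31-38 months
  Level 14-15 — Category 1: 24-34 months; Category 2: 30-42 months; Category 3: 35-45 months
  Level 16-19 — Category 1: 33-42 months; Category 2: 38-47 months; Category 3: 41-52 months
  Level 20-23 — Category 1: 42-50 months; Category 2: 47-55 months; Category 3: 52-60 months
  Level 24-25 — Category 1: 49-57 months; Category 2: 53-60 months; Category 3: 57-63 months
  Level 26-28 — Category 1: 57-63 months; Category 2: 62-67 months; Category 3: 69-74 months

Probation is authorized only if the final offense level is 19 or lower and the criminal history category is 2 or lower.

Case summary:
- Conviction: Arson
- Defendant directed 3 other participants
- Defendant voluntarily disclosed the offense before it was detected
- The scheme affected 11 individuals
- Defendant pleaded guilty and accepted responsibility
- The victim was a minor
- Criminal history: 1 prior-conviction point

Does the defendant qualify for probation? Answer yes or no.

Base offense level for arson: 2.
R1 applies (level before this adjustment is 2 < 12, so +1): 2 + 1 = 3.
R2 applies: 3 − 1 = 2.
R3 applies: 2 − 2 = 0.
R4 applies: 0 + 2 = 2.
R5 applies (level before this adjustment is 2 < 20, so +3): 2 + 3 = 5.
Final offense level: 5.
Criminal history: 1 prior point → Category 1 (0-2).
Level 5 falls in the 5-6 band.
Grid: Level 5-6 × Category 1 = 8-13 months.
Probation check: level 5 ≤ 19 and category 1 ≤ 2 → eligible.

Yes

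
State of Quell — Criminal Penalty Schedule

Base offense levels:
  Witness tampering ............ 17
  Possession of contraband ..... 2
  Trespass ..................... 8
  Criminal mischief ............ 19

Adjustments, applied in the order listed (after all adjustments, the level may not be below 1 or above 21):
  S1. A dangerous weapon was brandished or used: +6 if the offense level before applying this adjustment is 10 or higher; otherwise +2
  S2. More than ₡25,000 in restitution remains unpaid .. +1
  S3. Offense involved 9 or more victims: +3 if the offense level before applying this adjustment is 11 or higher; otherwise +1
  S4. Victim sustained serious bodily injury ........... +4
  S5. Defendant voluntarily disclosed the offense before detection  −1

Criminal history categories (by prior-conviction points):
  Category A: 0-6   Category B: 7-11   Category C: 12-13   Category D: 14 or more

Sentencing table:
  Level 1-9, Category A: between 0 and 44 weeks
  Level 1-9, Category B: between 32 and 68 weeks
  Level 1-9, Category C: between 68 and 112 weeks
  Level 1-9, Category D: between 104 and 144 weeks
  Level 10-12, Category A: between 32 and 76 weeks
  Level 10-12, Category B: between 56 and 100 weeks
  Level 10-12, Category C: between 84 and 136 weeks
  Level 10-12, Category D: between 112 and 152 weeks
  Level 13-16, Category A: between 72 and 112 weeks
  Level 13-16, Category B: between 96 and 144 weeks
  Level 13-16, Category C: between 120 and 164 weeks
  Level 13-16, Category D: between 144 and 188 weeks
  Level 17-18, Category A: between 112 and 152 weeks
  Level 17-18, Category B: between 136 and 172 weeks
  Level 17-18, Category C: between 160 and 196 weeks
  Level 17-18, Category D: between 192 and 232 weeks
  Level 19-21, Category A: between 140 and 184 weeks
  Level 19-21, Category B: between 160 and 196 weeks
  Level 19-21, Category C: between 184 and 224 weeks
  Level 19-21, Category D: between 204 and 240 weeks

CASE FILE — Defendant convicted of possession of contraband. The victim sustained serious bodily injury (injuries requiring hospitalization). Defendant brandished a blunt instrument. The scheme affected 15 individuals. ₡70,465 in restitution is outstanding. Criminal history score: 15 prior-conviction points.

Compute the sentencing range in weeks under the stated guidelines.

Base offense level for possession of contraband: 2.
S1 applies (level before this adjustment is 2 < 10, so +2): 2 + 2 = 4.
S2 applies: 4 + 1 = 5.
S3 applies (level before this adjustment is 5 < 11, so +1): 5 + 1 = 6.
S4 applies: 6 + 4 = 10.
Final offense level: 10.
Criminal history: 15 prior points → Category D (14+).
Level 10 falls in the 10-12 band.
Grid: Level 10-12 × Category D = 112-152 weeks.

112-152 weeks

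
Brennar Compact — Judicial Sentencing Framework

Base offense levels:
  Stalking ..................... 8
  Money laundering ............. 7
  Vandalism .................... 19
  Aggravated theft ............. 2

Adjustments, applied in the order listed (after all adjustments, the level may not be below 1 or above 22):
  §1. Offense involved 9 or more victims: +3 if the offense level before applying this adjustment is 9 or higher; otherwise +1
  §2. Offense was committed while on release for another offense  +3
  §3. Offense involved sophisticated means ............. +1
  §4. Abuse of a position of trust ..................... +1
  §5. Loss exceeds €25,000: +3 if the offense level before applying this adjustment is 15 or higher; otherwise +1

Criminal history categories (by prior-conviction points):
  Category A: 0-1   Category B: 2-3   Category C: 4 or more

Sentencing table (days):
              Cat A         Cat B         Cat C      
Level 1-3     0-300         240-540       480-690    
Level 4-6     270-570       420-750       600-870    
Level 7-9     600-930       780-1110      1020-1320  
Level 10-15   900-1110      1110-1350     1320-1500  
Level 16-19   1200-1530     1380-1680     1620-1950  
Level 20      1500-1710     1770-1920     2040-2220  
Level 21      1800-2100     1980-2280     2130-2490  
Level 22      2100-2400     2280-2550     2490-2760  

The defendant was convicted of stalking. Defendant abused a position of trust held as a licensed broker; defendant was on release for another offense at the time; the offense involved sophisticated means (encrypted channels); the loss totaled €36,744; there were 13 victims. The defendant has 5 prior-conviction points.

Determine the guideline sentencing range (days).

1320-1500 days

Base offense level for stalking: 8.
§1 applies (level before this adjustment is 8 < 9, so +1): 8 + 1 = 9.
§2 applies: 9 + 3 = 12.
§3 applies: 12 + 1 = 13.
§4 applies: 13 + 1 = 14.
§5 applies (level before this adjustment is 14 < 15, so +1): 14 + 1 = 15.
Final offense level: 15.
Criminal history: 5 prior points → Category C (4+).
Level 15 falls in the 10-15 band.
Grid: Level 10-15 × Category C = 1320-1500 days.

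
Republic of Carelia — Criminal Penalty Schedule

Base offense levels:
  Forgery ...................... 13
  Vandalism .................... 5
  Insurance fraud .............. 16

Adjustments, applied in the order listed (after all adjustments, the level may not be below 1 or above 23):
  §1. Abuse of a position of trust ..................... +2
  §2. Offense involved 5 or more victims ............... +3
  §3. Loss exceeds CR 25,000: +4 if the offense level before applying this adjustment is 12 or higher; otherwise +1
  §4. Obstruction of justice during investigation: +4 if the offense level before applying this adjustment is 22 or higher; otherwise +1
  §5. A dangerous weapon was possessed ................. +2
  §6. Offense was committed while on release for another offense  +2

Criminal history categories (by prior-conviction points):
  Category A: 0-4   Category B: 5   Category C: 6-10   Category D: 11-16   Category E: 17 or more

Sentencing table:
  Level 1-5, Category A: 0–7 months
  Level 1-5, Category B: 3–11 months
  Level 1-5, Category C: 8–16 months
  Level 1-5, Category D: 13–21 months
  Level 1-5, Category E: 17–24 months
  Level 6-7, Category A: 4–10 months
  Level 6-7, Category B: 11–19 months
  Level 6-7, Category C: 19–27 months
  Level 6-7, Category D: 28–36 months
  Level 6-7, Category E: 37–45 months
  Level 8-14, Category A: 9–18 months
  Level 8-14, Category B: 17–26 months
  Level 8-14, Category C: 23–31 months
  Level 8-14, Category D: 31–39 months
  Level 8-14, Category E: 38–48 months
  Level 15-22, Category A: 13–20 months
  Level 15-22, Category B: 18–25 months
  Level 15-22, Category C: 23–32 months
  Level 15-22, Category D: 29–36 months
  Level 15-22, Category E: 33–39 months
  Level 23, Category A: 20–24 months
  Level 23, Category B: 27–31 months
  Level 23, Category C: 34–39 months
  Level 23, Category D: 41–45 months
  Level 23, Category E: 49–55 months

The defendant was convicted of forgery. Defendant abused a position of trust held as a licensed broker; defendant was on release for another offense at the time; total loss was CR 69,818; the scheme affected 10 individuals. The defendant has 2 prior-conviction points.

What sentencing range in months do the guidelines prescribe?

Base offense level for forgery: 13.
§1 applies: 13 + 2 = 15.
§2 applies: 15 + 3 = 18.
§3 applies (level before this adjustment is 18 ≥ 12, so +4): 18 + 4 = 22.
§4 does not apply.
§5 does not apply.
§6 applies: 22 + 2 = 24.
Level 24 exceeds the maximum of 23; capped at 23.
Final offense level: 23.
Criminal history: 2 prior points → Category A (0-4).
Level 23 falls in the 23 band.
Grid: Level 23 × Category A = 20-24 months.

20-24 months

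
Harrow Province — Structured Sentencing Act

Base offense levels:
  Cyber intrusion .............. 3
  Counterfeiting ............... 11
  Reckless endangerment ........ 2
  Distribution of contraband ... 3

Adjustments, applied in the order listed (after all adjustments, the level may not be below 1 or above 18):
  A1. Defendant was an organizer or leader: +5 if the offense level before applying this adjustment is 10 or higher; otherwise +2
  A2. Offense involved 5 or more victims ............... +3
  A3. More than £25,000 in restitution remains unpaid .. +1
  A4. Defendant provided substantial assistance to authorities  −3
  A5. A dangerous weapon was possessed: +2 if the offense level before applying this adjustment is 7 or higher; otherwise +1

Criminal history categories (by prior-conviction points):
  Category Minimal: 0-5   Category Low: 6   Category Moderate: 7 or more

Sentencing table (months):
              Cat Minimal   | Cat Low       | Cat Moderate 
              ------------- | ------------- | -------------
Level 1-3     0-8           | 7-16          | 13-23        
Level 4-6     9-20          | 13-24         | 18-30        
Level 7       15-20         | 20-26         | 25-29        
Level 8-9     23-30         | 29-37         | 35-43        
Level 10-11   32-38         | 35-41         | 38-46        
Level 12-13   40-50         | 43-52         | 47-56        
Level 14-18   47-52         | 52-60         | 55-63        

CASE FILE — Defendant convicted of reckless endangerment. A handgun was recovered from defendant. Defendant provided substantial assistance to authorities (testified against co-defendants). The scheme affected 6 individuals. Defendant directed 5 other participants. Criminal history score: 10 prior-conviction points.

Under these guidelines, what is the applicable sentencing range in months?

18-30 months

Base offense level for reckless endangerment: 2.
A1 applies (level before this adjustment is 2 < 10, so +2): 2 + 2 = 4.
A2 applies: 4 + 3 = 7.
A4 applies: 7 − 3 = 4.
A5 applies (level before this adjustment is 4 < 7, so +1): 4 + 1 = 5.
Final offense level: 5.
Criminal history: 10 prior points → Category Moderate (7+).
Level 5 falls in the 4-6 band.
Grid: Level 4-6 × Category Moderate = 18-30 months.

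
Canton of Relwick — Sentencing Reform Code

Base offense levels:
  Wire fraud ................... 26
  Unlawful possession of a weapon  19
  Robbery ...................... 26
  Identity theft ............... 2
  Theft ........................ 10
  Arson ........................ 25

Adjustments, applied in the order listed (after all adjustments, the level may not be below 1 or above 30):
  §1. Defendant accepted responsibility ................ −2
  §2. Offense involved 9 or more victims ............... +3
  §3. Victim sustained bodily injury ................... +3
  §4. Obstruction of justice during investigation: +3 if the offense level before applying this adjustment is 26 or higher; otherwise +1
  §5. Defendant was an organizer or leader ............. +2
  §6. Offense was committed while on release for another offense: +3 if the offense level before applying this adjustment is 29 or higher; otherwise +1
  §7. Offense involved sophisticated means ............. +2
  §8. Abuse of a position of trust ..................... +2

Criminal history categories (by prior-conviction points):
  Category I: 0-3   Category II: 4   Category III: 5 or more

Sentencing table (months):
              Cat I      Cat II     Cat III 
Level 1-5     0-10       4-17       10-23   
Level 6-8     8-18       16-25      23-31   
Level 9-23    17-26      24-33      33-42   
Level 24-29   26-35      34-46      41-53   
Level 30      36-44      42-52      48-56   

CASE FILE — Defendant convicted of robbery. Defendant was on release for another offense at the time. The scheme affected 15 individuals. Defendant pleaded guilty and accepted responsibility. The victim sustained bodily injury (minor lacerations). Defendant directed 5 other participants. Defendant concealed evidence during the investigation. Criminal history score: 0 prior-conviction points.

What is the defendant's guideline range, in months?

36-44 months

Base offense level for robbery: 26.
§1 applies: 26 − 2 = 24.
§2 applies: 24 + 3 = 27.
§3 applies: 27 + 3 = 30.
§4 applies (level before this adjustment is 30 ≥ 26, so +3): 30 + 3 = 33.
§5 applies: 33 + 2 = 35.
§6 applies (level before this adjustment is 35 ≥ 29, so +3): 35 + 3 = 38.
§7 does not apply.
§8 does not apply.
Level 38 exceeds the maximum of 30; capped at 30.
Final offense level: 30.
Criminal history: 0 prior points → Category I (0-3).
Level 30 falls in the 30 band.
Grid: Level 30 × Category I = 36-44 months.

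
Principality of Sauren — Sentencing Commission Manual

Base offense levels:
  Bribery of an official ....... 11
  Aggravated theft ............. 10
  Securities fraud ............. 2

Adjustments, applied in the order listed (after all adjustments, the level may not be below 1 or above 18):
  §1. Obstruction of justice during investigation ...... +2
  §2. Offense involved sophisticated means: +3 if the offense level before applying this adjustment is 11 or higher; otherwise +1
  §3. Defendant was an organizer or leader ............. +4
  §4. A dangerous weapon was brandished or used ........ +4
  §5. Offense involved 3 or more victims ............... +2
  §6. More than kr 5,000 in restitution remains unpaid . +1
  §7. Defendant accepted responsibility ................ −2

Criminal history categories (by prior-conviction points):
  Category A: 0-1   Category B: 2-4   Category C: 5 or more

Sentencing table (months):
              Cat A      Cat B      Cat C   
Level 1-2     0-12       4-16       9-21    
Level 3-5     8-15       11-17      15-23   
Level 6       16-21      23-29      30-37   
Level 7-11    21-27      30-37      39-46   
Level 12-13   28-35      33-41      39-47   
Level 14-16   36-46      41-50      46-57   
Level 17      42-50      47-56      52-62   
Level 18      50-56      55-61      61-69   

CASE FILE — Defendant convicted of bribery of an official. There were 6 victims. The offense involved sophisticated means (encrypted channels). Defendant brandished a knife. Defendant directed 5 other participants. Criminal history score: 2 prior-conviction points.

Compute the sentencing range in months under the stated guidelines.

Base offense level for bribery of an official: 11.
§2 applies (level before this adjustment is 11 ≥ 11, so +3): 11 + 3 = 14.
§3 applies: 14 + 4 = 18.
§4 applies: 18 + 4 = 22.
§5 applies: 22 + 2 = 24.
Level 24 exceeds the maximum of 18; capped at 18.
Final offense level: 18.
Criminal history: 2 prior points → Category B (2-4).
Level 18 falls in the 18 band.
Grid: Level 18 × Category B = 55-61 months.

55-61 months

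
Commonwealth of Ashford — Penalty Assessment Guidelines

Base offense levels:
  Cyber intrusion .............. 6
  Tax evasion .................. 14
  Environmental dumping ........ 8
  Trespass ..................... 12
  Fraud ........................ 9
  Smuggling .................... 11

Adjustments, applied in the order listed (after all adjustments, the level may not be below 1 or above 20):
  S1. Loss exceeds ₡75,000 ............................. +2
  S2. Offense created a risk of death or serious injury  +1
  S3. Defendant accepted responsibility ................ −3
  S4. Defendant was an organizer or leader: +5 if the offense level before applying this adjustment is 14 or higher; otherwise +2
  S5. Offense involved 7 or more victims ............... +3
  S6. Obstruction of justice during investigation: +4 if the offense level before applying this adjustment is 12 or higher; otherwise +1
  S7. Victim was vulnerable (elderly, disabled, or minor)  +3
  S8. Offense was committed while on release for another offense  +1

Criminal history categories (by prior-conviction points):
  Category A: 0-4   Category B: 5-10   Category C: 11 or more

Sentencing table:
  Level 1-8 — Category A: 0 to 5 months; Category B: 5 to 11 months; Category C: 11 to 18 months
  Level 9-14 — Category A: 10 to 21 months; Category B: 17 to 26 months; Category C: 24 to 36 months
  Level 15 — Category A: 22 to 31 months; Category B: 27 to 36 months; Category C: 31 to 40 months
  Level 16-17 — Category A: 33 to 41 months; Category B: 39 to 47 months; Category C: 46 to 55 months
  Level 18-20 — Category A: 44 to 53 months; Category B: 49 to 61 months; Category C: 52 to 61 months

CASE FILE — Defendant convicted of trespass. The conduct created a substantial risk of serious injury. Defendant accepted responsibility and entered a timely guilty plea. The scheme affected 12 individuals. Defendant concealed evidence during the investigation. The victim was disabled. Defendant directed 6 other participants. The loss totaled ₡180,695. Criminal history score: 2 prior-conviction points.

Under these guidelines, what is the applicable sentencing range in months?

Base offense level for trespass: 12.
S1 applies: 12 + 2 = 14.
S2 applies: 14 + 1 = 15.
S3 applies: 15 − 3 = 12.
S4 applies (level before this adjustment is 12 < 14, so +2): 12 + 2 = 14.
S5 applies: 14 + 3 = 17.
S6 applies (level before this adjustment is 17 ≥ 12, so +4): 17 + 4 = 21.
S7 applies: 21 + 3 = 24.
S8 does not apply.
Level 24 exceeds the maximum of 20; capped at 20.
Final offense level: 20.
Criminal history: 2 prior points → Category A (0-4).
Level 20 falls in the 18-20 band.
Grid: Level 18-20 × Category A = 44-53 months.

44-53 months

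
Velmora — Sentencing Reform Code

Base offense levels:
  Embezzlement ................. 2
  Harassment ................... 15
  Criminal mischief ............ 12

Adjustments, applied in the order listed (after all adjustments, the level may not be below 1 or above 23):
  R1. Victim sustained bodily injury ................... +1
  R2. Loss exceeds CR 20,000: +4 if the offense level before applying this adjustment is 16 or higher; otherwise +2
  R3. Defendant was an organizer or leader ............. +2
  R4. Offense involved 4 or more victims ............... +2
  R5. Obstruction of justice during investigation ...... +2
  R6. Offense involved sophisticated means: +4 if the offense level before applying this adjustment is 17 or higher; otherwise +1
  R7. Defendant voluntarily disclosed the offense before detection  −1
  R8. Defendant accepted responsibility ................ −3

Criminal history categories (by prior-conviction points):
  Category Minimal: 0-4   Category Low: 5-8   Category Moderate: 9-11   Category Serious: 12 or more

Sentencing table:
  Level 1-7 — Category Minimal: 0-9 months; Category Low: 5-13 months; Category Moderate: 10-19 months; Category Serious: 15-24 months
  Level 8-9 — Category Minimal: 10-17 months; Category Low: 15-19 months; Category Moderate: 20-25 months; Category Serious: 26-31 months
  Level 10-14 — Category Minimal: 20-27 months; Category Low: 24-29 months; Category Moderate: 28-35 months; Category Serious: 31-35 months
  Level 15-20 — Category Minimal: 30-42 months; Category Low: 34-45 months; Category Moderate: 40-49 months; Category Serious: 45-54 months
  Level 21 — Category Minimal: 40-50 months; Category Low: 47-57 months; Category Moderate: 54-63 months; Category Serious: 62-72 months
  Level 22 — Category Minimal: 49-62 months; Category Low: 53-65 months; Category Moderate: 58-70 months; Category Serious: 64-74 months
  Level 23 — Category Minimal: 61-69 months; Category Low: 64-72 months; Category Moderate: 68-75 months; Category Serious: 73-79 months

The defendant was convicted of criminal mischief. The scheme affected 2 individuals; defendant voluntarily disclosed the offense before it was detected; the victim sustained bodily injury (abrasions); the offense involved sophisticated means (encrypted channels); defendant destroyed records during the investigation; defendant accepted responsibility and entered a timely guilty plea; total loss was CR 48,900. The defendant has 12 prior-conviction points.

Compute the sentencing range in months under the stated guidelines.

45-54 months

Base offense level for criminal mischief: 12.
R1 applies: 12 + 1 = 13.
R2 applies (level before this adjustment is 13 < 16, so +2): 13 + 2 = 15.
R3 does not apply.
R5 applies: 15 + 2 = 17.
R6 applies (level before this adjustment is 17 ≥ 17, so +4): 17 + 4 = 21.
R7 applies: 21 − 1 = 20.
R8 applies: 20 − 3 = 17.
Final offense level: 17.
Criminal history: 12 prior points → Category Serious (12+).
Level 17 falls in the 15-20 band.
Grid: Level 15-20 × Category Serious = 45-54 months.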